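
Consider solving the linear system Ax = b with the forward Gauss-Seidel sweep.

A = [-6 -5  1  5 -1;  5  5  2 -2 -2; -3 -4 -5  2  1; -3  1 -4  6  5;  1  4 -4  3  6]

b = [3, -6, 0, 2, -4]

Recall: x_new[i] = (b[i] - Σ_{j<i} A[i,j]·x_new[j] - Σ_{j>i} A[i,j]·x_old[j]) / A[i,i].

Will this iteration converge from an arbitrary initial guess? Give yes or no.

Split A = D + L + U, D = diag(-6, 5, -5, 6, 6).
Gauss-Seidel: T = -(D+L)⁻¹U, row 0 first, T[0,1] = -(-5)/(-6) = -0.8333; later rows by forward substitution.
  T[0,:] = [+0.0000 -0.8333 +0.1667 +0.8333 -0.1667]
  T[1,:] = [+0.0000 +0.8333 -0.5667 -0.4333 +0.5667]
  T[2,:] = [+0.0000 -0.1667 +0.3533 +0.2467 -0.1533]
  T[3,:] = [+0.0000 -0.6667 +0.4133 +0.6533 -1.1133]
  T[4,:] = [+0.0000 -0.1944 +0.3789 -0.0122 +0.1044]
moduli |λ_i(T)| = 1.2493, 0.5190, 0.2786, 0.1025, 0.0000.
spectral radius ρ = 1.2493; 1.2493 > 1, so it fails to converge.

no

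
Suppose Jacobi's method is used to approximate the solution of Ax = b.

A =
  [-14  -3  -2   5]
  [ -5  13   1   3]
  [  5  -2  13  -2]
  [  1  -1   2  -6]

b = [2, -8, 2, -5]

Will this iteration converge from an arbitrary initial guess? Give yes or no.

Let D = diag(-14, 13, 13, -6); L, U the strict triangles.
Jacobi T = -D⁻¹(L+U): T[2,3] = -(-2)/(13) = +0.1538; T[2,2] = 0.
  T[0,:] = [+0.0000 -0.2143 -0.1429 +0.3571]
  T[1,:] = [+0.3846 +0.0000 -0.0769 -0.2308]
  T[2,:] = [-0.3846 +0.1538 +0.0000 +0.1538]
  T[3,:] = [+0.1667 -0.1667 +0.3333 +0.0000]
moduli |λ_i(T)| = 0.5386, 0.3926, 0.3926, 0.0534.
spectral radius ρ = 0.5386; 0.5386 < 1 ⇒ converges.

yes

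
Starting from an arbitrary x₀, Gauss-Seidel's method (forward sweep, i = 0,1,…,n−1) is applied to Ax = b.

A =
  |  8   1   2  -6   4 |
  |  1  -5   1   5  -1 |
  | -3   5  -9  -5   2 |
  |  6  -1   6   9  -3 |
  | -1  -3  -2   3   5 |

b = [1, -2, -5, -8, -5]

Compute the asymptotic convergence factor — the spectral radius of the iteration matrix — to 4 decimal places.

1.1256

Write A = D+L+U with D = diag(8, -5, -9, 9, 5).
Gauss-Seidel: T = -(D+L)⁻¹U, row 0 first, T[0,2] = -(2)/(8) = -0.2500; later rows by forward substitution.
  T[0,:] = [+0.0000 -0.1250 -0.2500 +0.7500 -0.5000]
  T[1,:] = [+0.0000 -0.0250 +0.1500 +1.1500 -0.3000]
  T[2,:] = [+0.0000 +0.0278 +0.1667 -0.1667 +0.2222]
  T[3,:] = [+0.0000 +0.0620 +0.0722 -0.2611 +0.4852]
  T[4,:] = [+0.0000 -0.0661 +0.0633 +0.9300 -0.4822]
moduli |λ_i(T)| = 1.1256, 0.3771, 0.1300, 0.0168, 0.0000.
spectral radius ρ = 1.1256; 1.1256 > 1 ⇒ diverges.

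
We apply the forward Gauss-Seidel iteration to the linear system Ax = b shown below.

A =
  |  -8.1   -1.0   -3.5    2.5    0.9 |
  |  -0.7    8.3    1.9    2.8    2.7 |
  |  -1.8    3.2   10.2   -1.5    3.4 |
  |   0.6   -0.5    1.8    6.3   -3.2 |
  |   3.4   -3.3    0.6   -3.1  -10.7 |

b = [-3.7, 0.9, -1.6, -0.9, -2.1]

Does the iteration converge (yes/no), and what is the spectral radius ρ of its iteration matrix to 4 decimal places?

yes, ρ = 0.5104

Let D = diag(-8.1, 8.3, 10.2, 6.3, -10.7); L, U the strict triangles.
GS T = -(D+L)⁻¹U: row 0 first, T[0,1] = -(-1)/(-8.1) = -0.1235; later rows by forward substitution.
  T[0,:] = [+0.0000  -0.1235  -0.4321  +0.3086  +0.1111]
  T[1,:] = [+0.0000  -0.0104  -0.2654  -0.3113  -0.3159]
  T[2,:] = [+0.0000  -0.0185  +0.0070  +0.2992  -0.2146]
  T[3,:] = [+0.0000  +0.0162  +0.0181  -0.1396  +0.5336]
  T[4,:] = [+0.0000  -0.0418  -0.0603  +0.2513  -0.0339]
|roots of det(T-λI)|: 0.5104, 0.3151, 0.0646, 0.0646, 0.0000.
ρ(T) = max|λ| = 0.5104; 0.5104 < 1: convergent.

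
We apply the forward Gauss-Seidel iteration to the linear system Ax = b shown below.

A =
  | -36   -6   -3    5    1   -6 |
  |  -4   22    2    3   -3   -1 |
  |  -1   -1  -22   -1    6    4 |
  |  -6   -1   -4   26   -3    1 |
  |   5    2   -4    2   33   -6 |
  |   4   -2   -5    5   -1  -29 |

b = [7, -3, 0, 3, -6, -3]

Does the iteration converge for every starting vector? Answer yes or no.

yes

Diagonal D = diag(-36, 22, -22, 26, 33, -29); L, U strict lower/upper.
GS T = -(D+L)⁻¹U: row 0 first, T[0,1] = -(-6)/(-36) = -0.1667; later rows by forward substitution.
  T[0,:] = [+0.0000 -0.1667 -0.0833 +0.1389 +0.0278 -0.1667]
  T[1,:] = [+0.0000 -0.0303 -0.1061 -0.1111 +0.1414 +0.0152]
  T[2,:] = [+0.0000 +0.0090 +0.0086 -0.0467 +0.2650 +0.1887]
  T[3,:] = [+0.0000 -0.0382 -0.0220 +0.0206 +0.1680 -0.0473]
  T[4,:] = [+0.0000 +0.0305 +0.0214 -0.0212 +0.0092 +0.2319]
  T[5,:] = [+0.0000 -0.0301 -0.0102 +0.0392 -0.0230 -0.0727]
|eigenvalues of T|: 0.1671, 0.1209, 0.1209, 0.1020, 0.0080, 0.0000.
ρ = 0.1671; 0.1671 < 1 ⇒ converges.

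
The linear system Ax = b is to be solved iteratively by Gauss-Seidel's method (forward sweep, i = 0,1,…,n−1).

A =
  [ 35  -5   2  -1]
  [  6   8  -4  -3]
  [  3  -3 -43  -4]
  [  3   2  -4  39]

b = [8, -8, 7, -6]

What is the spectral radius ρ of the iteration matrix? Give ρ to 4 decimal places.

A = D + L + U where D = diag(35, 8, -43, 39).
Gauss-Seidel: T = -(D+L)⁻¹U, row 0 first, T[0,3] = -(-1)/(35) = +0.0286; later rows by forward substitution.
  T[0,:] = [+0.0000  +0.1429  -0.0571  +0.0286]
  T[1,:] = [+0.0000  -0.1071  +0.5429  +0.3536]
  T[2,:] = [+0.0000  +0.0174  -0.0419  -0.1157]
  T[3,:] = [+0.0000  -0.0037  -0.0277  -0.0322]
|eigenvalues of T|: 0.1766, 0.0561, 0.0516, 0.0000.
spectral radius ρ = 0.1766; 0.1766 < 1, so it converges for any x₀.

0.1766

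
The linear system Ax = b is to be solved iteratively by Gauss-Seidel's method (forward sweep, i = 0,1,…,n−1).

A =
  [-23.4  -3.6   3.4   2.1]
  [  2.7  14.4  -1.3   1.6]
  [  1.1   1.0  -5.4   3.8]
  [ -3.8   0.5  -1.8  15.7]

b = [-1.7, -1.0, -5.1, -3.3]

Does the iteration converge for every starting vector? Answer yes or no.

yes

Let D = diag(-23.4, 14.4, -5.4, 15.7); L, U the strict triangles.
T_GS = -(D+L)⁻¹U: row 0 first, T[0,3] = -(2.1)/(-23.4) = +0.0897; later rows by forward substitution.
  T[0,:] = [+0.0000, -0.1538, +0.1453, +0.0897]
  T[1,:] = [+0.0000, +0.0288, +0.0630, -0.1279]
  T[2,:] = [+0.0000, -0.0260, +0.0413, +0.6983]
  T[3,:] = [+0.0000, -0.0411, +0.0379, +0.1059]
eigenvalue magnitudes: 0.2247, 0.1298, 0.0811, 0.0000.
ρ = 0.2247; 0.2247 < 1: convergent.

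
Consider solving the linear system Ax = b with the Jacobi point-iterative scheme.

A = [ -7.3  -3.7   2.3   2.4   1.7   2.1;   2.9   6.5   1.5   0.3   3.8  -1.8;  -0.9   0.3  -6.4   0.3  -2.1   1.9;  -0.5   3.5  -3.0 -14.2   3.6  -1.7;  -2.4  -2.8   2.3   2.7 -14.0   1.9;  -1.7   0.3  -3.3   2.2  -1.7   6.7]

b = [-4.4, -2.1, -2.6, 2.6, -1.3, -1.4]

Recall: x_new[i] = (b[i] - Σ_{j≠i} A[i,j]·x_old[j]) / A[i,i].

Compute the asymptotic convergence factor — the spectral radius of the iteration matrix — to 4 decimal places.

0.8598

A = D + L + U where D = diag(-7.3, 6.5, -6.4, -14.2, -14, 6.7).
Jacobi: T = -D⁻¹(L+U), T[4,0] = -(-2.4)/(-14) = -0.1714; T[4,4] = 0.
  T[0,:] = [+0.0000 -0.5068 +0.3151 +0.3288 +0.2329 +0.2877]
  T[1,:] = [-0.4462 +0.0000 -0.2308 -0.0462 -0.5846 +0.2769]
  T[2,:] = [-0.1406 +0.0469 +0.0000 +0.0469 -0.3281 +0.2969]
  T[3,:] = [-0.0352 +0.2465 -0.2113 +0.0000 +0.2535 -0.1197]
  T[4,:] = [-0.1714 -0.2000 +0.1643 +0.1929 +0.0000 +0.1357]
  T[5,:] = [+0.2537 -0.0448 +0.4925 -0.3284 +0.2537 +0.0000]
|λ(T)| sorted: 0.8598, 0.5015, 0.3713, 0.3713, 0.1872, 0.1872.
spectral radius ρ = 0.8598; 0.8598 < 1: convergent.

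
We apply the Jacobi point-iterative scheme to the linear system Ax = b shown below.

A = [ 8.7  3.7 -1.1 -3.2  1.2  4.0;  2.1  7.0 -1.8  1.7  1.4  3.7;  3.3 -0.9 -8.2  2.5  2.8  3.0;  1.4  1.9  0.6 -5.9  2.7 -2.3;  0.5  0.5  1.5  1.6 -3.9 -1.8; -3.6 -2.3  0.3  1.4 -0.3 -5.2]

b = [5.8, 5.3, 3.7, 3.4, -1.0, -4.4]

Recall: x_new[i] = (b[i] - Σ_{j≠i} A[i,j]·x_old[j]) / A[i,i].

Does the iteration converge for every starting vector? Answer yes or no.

A = D + L + U where D = diag(8.7, 7, -8.2, -5.9, -3.9, -5.2).
Jacobi T = -D⁻¹(L+U): T[4,1] = -(0.5)/(-3.9) = +0.1282; T[4,4] = 0.
  T[0,:] = [+0.0000 -0.4253 +0.1264 +0.3678 -0.1379 -0.4598]
  T[1,:] = [-0.3000 +0.0000 +0.2571 -0.2429 -0.2000 -0.5286]
  T[2,:] = [+0.4024 -0.1098 +0.0000 +0.3049 +0.3415 +0.3659]
  T[3,:] = [+0.2373 +0.3220 +0.1017 +0.0000 +0.4576 -0.3898]
  T[4,:] = [+0.1282 +0.1282 +0.3846 +0.4103 +0.0000 -0.4615]
  T[5,:] = [-0.6923 -0.4423 +0.0577 +0.2692 -0.0577 +0.0000]
|eigenvalues of T|: 1.1561, 0.7805, 0.4329, 0.4329, 0.3826, 0.3233.
ρ = 1.1561; 1.1561 > 1 ⇒ diverges.

no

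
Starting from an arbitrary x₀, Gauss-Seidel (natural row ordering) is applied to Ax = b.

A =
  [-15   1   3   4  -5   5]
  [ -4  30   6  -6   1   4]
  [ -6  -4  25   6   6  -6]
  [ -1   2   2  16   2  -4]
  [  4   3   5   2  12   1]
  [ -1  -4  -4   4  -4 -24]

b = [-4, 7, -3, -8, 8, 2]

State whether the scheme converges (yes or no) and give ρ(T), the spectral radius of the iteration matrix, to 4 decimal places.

yes, ρ = 0.3517

A = D + L + U where D = diag(-15, 30, 25, 16, 12, -24).
T_GS = -(D+L)⁻¹U: row 0 first, T[0,3] = -(4)/(-15) = +0.2667; later rows by forward substitution.
  T[0,:] = [+0.0000, +0.0667, +0.2000, +0.2667, -0.3333, +0.3333]
  T[1,:] = [+0.0000, +0.0089, -0.1733, +0.2356, -0.0778, -0.0889]
  T[2,:] = [+0.0000, +0.0174, +0.0203, -0.1383, -0.3324, +0.3058]
  T[3,:] = [+0.0000, +0.0009, +0.0316, +0.0045, -0.0946, +0.2437]
  T[4,:] = [+0.0000, -0.0319, -0.0371, -0.0909, +0.2848, -0.3402]
  T[5,:] = [+0.0000, -0.0017, +0.0286, -0.0114, +0.0190, +0.0473]
|eigenvalues of T|: 0.3517, 0.1085, 0.1085, 0.0825, 0.0041, 0.0000.
ρ = 0.3517; 0.3517 < 1: convergent.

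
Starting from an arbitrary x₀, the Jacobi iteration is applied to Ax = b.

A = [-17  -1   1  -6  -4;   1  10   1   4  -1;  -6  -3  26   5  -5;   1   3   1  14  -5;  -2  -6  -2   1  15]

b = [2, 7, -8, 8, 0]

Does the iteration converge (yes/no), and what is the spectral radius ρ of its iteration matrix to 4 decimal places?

Let D = diag(-17, 10, 26, 14, 15); L, U the strict triangles.
Jacobi: T = -D⁻¹(L+U), T[0,2] = -(1)/(-17) = +0.0588; T[0,0] = 0.
  T[0,:] = [+0.0000, -0.0588, +0.0588, -0.3529, -0.2353]
  T[1,:] = [-0.1000, +0.0000, -0.1000, -0.4000, +0.1000]
  T[2,:] = [+0.2308, +0.1154, +0.0000, -0.1923, +0.1923]
  T[3,:] = [-0.0714, -0.2143, -0.0714, +0.0000, +0.3571]
  T[4,:] = [+0.1333, +0.4000, +0.1333, -0.0667, +0.0000]
moduli |λ_i(T)| = 0.5401, 0.3958, 0.3958, 0.1844, 0.1465.
spectral radius ρ = 0.5401; 0.5401 < 1, so it converges for any x₀.

yes, ρ = 0.5401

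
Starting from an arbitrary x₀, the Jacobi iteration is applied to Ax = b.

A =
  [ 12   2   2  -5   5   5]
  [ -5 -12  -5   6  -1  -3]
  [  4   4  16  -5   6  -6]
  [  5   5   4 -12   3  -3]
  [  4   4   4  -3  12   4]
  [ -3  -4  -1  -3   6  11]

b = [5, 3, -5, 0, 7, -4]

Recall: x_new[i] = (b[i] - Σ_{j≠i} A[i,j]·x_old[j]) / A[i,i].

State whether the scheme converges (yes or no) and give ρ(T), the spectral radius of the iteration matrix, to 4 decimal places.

no, ρ = 1.2929

Write A = D+L+U with D = diag(12, -12, 16, -12, 12, 11).
Jacobi: T = -D⁻¹(L+U), T[5,3] = -(-3)/(11) = +0.2727; T[5,5] = 0.
  T[0,:] = [+0.0000, -0.1667, -0.1667, +0.4167, -0.4167, -0.4167]
  T[1,:] = [-0.4167, +0.0000, -0.4167, +0.5000, -0.0833, -0.2500]
  T[2,:] = [-0.2500, -0.2500, +0.0000, +0.3125, -0.3750, +0.3750]
  T[3,:] = [+0.4167, +0.4167, +0.3333, +0.0000, +0.2500, -0.2500]
  T[4,:] = [-0.3333, -0.3333, -0.3333, +0.2500, +0.0000, -0.3333]
  T[5,:] = [+0.2727, +0.3636, +0.0909, +0.2727, -0.5455, +0.0000]
moduli |λ_i(T)| = 1.2929, 0.5808, 0.5808, 0.2865, 0.1042, 0.0492.
spectral radius ρ = 1.2929; 1.2929 > 1 ⇒ diverges.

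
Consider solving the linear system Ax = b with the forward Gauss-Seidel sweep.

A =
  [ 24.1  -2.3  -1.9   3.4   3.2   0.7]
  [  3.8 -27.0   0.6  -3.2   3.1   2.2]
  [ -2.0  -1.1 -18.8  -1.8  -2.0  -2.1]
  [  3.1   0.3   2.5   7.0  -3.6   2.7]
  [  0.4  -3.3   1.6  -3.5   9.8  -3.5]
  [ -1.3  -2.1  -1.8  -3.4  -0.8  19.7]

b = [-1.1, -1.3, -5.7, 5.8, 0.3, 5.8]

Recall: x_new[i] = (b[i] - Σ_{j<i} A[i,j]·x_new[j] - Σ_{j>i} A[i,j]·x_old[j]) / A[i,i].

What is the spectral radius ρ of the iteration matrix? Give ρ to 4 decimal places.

0.3430

A = D + L + U where D = diag(24.1, -27, -18.8, 7, 9.8, 19.7).
GS T = -(D+L)⁻¹U: row 0 first, T[0,3] = -(3.4)/(24.1) = -0.1411; later rows by forward substitution.
  T[0,:] = [+0.0000, +0.0954, +0.0788, -0.1411, -0.1328, -0.0290]
  T[1,:] = [+0.0000, +0.0134, +0.0333, -0.1384, +0.0961, +0.0774]
  T[2,:] = [+0.0000, -0.0109, -0.0103, -0.0726, -0.0979, -0.1131]
  T[3,:] = [+0.0000, -0.0389, -0.0327, +0.0944, +0.6039, -0.3358]
  T[4,:] = [+0.0000, -0.0115, -0.0020, +0.0047, +0.2695, +0.2829]
  T[5,:] = [+0.0000, -0.0005, +0.0021, -0.0142, +0.1077, -0.0505]
moduli |λ_i(T)| = 0.3430, 0.1686, 0.1623, 0.0190, 0.0138, 0.0000.
ρ = 0.3430; 0.3430 < 1: convergent.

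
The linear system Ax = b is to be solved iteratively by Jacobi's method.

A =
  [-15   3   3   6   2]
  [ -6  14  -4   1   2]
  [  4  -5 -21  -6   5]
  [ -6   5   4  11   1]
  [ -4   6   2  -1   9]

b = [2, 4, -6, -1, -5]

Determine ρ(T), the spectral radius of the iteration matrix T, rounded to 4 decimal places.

0.8594

Split A = D + L + U, D = diag(-15, 14, -21, 11, 9).
Jacobi: T = -D⁻¹(L+U), T[1,2] = -(-4)/(14) = +0.2857; T[1,1] = 0.
  T[0,:] = [+0.0000 +0.2000 +0.2000 +0.4000 +0.1333]
  T[1,:] = [+0.4286 +0.0000 +0.2857 -0.0714 -0.1429]
  T[2,:] = [+0.1905 -0.2381 +0.0000 -0.2857 +0.2381]
  T[3,:] = [+0.5455 -0.4545 -0.3636 +0.0000 -0.0909]
  T[4,:] = [+0.4444 -0.6667 -0.2222 +0.1111 +0.0000]
|eigenvalues of T|: 0.8594, 0.4613, 0.4613, 0.4172, 0.2366.
ρ(T) = max|λ| = 0.8594; 0.8594 < 1: convergent.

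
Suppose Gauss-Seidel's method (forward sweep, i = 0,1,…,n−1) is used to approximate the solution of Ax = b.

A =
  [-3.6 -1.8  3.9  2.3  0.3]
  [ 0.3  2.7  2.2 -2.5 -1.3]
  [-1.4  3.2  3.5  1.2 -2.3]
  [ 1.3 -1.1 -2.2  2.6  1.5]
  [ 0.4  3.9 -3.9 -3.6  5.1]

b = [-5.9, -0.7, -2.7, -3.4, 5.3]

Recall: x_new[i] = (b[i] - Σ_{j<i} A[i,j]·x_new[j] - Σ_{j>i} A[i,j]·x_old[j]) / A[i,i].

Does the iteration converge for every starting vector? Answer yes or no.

Write A = D+L+U with D = diag(-3.6, 2.7, 3.5, 2.6, 5.1).
Gauss-Seidel: T = -(D+L)⁻¹U, row 0 first, T[0,1] = -(-1.8)/(-3.6) = -0.5000; later rows by forward substitution.
  T[0,:] = [+0.0000  -0.5000  +1.0833  +0.6389  +0.0833]
  T[1,:] = [+0.0000  +0.0556  -0.9352  +0.8549  +0.4722]
  T[2,:] = [+0.0000  -0.2508  +1.2884  -0.8690  +0.2587]
  T[3,:] = [+0.0000  +0.0613  +0.1528  -0.6930  -0.1999]
  T[4,:] = [+0.0000  -0.1518  +1.7233  -1.8576  -0.3109]
|λ(T)| sorted: 1.6320, 1.1628, 0.1512, 0.0220, 0.0000.
spectral radius ρ = 1.6320; 1.6320 > 1, so it fails to converge.

no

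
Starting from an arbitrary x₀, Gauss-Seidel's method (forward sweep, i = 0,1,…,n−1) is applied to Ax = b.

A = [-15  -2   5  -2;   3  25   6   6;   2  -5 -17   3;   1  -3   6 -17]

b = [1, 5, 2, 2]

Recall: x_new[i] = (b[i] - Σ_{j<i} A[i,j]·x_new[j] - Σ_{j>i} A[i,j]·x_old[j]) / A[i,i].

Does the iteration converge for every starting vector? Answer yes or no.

yes

Split A = D + L + U, D = diag(-15, 25, -17, -17).
T_GS = -(D+L)⁻¹U: row 0 first, T[0,2] = -(5)/(-15) = +0.3333; later rows by forward substitution.
  T[0,:] = [+0.0000 -0.1333 +0.3333 -0.1333]
  T[1,:] = [+0.0000 +0.0160 -0.2800 -0.2240]
  T[2,:] = [+0.0000 -0.0204 +0.1216 +0.2267]
  T[3,:] = [+0.0000 -0.0179 +0.1119 +0.1117]
moduli |λ_i(T)| = 0.3100, 0.0327, 0.0327, 0.0000.
ρ = 0.3100; 0.3100 < 1 ⇒ converges.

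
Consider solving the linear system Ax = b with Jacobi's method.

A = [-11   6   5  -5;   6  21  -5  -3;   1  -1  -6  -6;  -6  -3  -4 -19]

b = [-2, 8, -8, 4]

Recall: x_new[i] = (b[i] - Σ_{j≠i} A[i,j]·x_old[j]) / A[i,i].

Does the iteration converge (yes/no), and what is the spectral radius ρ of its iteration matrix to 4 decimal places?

Diagonal D = diag(-11, 21, -6, -19); L, U strict lower/upper.
T_J = -D⁻¹(L+U): T[2,1] = -(-1)/(-6) = -0.1667; T[2,2] = 0.
  T[0,:] = [+0.0000, +0.5455, +0.4545, -0.4545]
  T[1,:] = [-0.2857, +0.0000, +0.2381, +0.1429]
  T[2,:] = [+0.1667, -0.1667, +0.0000, -1.0000]
  T[3,:] = [-0.3158, -0.1579, -0.2105, +0.0000]
moduli |λ_i(T)| = 0.7677, 0.4799, 0.4799, 0.3892.
spectral radius ρ = 0.7677; 0.7677 < 1: convergent.

yes, ρ = 0.7677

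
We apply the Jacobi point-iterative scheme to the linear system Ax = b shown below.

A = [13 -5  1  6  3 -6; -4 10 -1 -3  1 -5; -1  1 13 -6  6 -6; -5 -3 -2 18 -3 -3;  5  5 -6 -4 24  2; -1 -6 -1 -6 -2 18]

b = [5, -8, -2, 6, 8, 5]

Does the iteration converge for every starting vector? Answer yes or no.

A = D + L + U where D = diag(13, 10, 13, 18, 24, 18).
Jacobi T = -D⁻¹(L+U): T[3,5] = -(-3)/(18) = +0.1667; T[3,3] = 0.
  T[0,:] = [+0.0000 +0.3846 -0.0769 -0.4615 -0.2308 +0.4615]
  T[1,:] = [+0.4000 +0.0000 +0.1000 +0.3000 -0.1000 +0.5000]
  T[2,:] = [+0.0769 -0.0769 +0.0000 +0.4615 -0.4615 +0.4615]
  T[3,:] = [+0.2778 +0.1667 +0.1111 +0.0000 +0.1667 +0.1667]
  T[4,:] = [-0.2083 -0.2083 +0.2500 +0.1667 +0.0000 -0.0833]
  T[5,:] = [+0.0556 +0.3333 +0.0556 +0.3333 +0.1111 +0.0000]
|eigenvalues of T|: 0.8214, 0.4307, 0.4307, 0.3746, 0.1364, 0.1364.
ρ = 0.8214; 0.8214 < 1, so it converges for any x₀.

yes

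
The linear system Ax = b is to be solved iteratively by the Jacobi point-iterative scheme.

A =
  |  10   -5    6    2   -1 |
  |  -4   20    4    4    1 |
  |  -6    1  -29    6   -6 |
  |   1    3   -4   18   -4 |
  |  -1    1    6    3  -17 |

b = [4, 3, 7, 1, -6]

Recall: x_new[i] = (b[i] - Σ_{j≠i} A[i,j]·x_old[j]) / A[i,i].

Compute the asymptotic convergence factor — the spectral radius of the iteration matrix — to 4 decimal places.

Diagonal D = diag(10, 20, -29, 18, -17); L, U strict lower/upper.
T_J = -D⁻¹(L+U): T[0,3] = -(2)/(10) = -0.2000; T[0,0] = 0.
  T[0,:] = [+0.0000  +0.5000  -0.6000  -0.2000  +0.1000]
  T[1,:] = [+0.2000  +0.0000  -0.2000  -0.2000  -0.0500]
  T[2,:] = [-0.2069  +0.0345  +0.0000  +0.2069  -0.2069]
  T[3,:] = [-0.0556  -0.1667  +0.2222  +0.0000  +0.2222]
  T[4,:] = [-0.0588  +0.0588  +0.3529  +0.1765  +0.0000]
|roots of det(T-λI)|: 0.6089, 0.4417, 0.1591, 0.1591, 0.0628.
spectral radius ρ = 0.6089; 0.6089 < 1 ⇒ converges.

0.6089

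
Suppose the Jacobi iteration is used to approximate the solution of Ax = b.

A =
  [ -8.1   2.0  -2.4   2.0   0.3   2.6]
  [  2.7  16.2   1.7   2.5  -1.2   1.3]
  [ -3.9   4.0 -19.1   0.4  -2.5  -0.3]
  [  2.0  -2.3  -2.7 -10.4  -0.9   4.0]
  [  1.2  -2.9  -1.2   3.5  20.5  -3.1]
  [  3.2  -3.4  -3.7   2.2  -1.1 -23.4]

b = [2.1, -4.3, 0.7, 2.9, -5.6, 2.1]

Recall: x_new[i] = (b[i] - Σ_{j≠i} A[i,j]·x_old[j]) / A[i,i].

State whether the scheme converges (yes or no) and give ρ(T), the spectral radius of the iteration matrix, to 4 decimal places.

Diagonal D = diag(-8.1, 16.2, -19.1, -10.4, 20.5, -23.4); L, U strict lower/upper.
Jacobi T = -D⁻¹(L+U): T[0,4] = -(0.3)/(-8.1) = +0.0370; T[0,0] = 0.
  T[0,:] = [+0.0000  +0.2469  -0.2963  +0.2469  +0.0370  +0.3210]
  T[1,:] = [-0.1667  +0.0000  -0.1049  -0.1543  +0.0741  -0.0802]
  T[2,:] = [-0.2042  +0.2094  +0.0000  +0.0209  -0.1309  -0.0157]
  T[3,:] = [+0.1923  -0.2212  -0.2596  +0.0000  -0.0865  +0.3846]
  T[4,:] = [-0.0585  +0.1415  +0.0585  -0.1707  +0.0000  +0.1512]
  T[5,:] = [+0.1368  -0.1453  -0.1581  +0.0940  -0.0470  +0.0000]
|λ(T)| sorted: 0.5772, 0.3428, 0.3428, 0.1558, 0.1558, 0.1551.
spectral radius ρ = 0.5772; 0.5772 < 1, so it converges for any x₀.

yes, ρ = 0.5772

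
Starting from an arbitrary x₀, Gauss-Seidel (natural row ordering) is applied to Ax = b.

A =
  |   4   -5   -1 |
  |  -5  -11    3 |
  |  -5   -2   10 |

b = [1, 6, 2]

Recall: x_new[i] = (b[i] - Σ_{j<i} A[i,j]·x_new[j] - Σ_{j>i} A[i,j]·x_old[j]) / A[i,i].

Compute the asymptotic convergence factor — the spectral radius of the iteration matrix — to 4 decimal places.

Split A = D + L + U, D = diag(4, -11, 10).
Gauss-Seidel: T = -(D+L)⁻¹U, row 0 first, T[0,1] = -(-5)/(4) = +1.2500; later rows by forward substitution.
  T[0,:] = [+0.0000  +1.2500  +0.2500]
  T[1,:] = [+0.0000  -0.5682  +0.1591]
  T[2,:] = [+0.0000  +0.5114  +0.1568]
|roots of det(T-λI)|: 0.6669, 0.2556, 0.0000.
ρ = 0.6669; 0.6669 < 1: convergent.

0.6669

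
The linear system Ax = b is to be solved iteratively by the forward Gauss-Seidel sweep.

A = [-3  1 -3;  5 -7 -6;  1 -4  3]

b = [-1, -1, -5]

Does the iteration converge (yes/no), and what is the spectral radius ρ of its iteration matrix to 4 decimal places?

no, ρ = 1.5839

Let D = diag(-3, -7, 3); L, U the strict triangles.
Gauss-Seidel: T = -(D+L)⁻¹U, row 0 first, T[0,2] = -(-3)/(-3) = -1.0000; later rows by forward substitution.
  T[0,:] = [+0.0000 +0.3333 -1.0000]
  T[1,:] = [+0.0000 +0.2381 -1.5714]
  T[2,:] = [+0.0000 +0.2063 -1.7619]
|eigenvalues of T|: 1.5839, 0.0601, 0.0000.
ρ = 1.5839; 1.5839 > 1 ⇒ diverges.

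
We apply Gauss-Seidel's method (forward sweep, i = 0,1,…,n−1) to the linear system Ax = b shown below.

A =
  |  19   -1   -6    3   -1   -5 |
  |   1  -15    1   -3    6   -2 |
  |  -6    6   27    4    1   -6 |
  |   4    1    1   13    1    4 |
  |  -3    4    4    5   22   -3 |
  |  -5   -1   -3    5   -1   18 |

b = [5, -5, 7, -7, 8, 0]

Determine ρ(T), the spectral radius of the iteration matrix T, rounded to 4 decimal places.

A = D + L + U where D = diag(19, -15, 27, 13, 22, 18).
T_GS = -(D+L)⁻¹U: row 0 first, T[0,5] = -(-5)/(19) = +0.2632; later rows by forward substitution.
  T[0,:] = [+0.0000 +0.0526 +0.3158 -0.1579 +0.0526 +0.2632]
  T[1,:] = [+0.0000 +0.0035 +0.0877 -0.2105 +0.4035 -0.1158]
  T[2,:] = [+0.0000 +0.0109 +0.0507 -0.1365 -0.1150 +0.3064]
  T[3,:] = [+0.0000 -0.0173 -0.1078 +0.0753 -0.1153 -0.4033]
  T[4,:] = [+0.0000 +0.0085 +0.0424 +0.0244 -0.0191 +0.2293]
  T[5,:] = [+0.0000 +0.0219 +0.1333 -0.0978 +0.0488 +0.2425]
|eigenvalues of T|: 0.5264, 0.1139, 0.0945, 0.0945, 0.0028, 0.0000.
ρ = 0.5264; 0.5264 < 1: convergent.

0.5264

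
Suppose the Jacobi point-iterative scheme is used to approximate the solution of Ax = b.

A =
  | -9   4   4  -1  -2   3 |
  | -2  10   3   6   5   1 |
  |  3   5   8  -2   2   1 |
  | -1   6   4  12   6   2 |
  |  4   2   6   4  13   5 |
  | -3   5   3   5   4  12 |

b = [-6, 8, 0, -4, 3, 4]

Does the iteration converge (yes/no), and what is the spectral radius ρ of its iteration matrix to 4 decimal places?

no, ρ = 1.2426

Let D = diag(-9, 10, 8, 12, 13, 12); L, U the strict triangles.
Jacobi: T = -D⁻¹(L+U), T[1,4] = -(5)/(10) = -0.5000; T[1,1] = 0.
  T[0,:] = [+0.0000, +0.4444, +0.4444, -0.1111, -0.2222, +0.3333]
  T[1,:] = [+0.2000, +0.0000, -0.3000, -0.6000, -0.5000, -0.1000]
  T[2,:] = [-0.3750, -0.6250, +0.0000, +0.2500, -0.2500, -0.1250]
  T[3,:] = [+0.0833, -0.5000, -0.3333, +0.0000, -0.5000, -0.1667]
  T[4,:] = [-0.3077, -0.1538, -0.4615, -0.3077, +0.0000, -0.3846]
  T[5,:] = [+0.2500, -0.4167, -0.2500, -0.4167, -0.3333, +0.0000]
moduli |λ_i(T)| = 1.2426, 0.5254, 0.5254, 0.4989, 0.2613, 0.0799.
ρ = 1.2426; 1.2426 > 1, so it fails to converge.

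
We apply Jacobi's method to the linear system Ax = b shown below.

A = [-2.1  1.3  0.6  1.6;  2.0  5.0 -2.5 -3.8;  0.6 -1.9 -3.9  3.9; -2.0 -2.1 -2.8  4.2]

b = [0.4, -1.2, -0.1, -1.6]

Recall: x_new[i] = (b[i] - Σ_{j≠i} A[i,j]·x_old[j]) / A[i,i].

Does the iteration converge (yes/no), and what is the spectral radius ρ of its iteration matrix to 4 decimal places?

Split A = D + L + U, D = diag(-2.1, 5, -3.9, 4.2).
Jacobi: T = -D⁻¹(L+U), T[0,2] = -(0.6)/(-2.1) = +0.2857; T[0,0] = 0.
  T[0,:] = [+0.0000 +0.6190 +0.2857 +0.7619]
  T[1,:] = [-0.4000 +0.0000 +0.5000 +0.7600]
  T[2,:] = [+0.1538 -0.4872 +0.0000 +1.0000]
  T[3,:] = [+0.4762 +0.5000 +0.6667 +0.0000]
eigenvalue magnitudes: 1.2511, 1.0092, 0.5991, 0.5991.
ρ(T) = max|λ| = 1.2511; 1.2511 > 1 ⇒ diverges.

no, ρ = 1.2511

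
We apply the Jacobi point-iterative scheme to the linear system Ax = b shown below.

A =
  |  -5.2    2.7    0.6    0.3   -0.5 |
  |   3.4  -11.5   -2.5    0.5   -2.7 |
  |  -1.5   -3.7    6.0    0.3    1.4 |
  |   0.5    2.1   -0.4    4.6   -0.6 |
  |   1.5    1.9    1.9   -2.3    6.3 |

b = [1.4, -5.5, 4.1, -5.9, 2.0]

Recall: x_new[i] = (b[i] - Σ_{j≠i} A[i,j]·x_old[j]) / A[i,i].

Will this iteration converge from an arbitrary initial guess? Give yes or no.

yes

Let D = diag(-5.2, -11.5, 6, 4.6, 6.3); L, U the strict triangles.
Jacobi: T = -D⁻¹(L+U), T[0,2] = -(0.6)/(-5.2) = +0.1154; T[0,0] = 0.
  T[0,:] = [+0.0000  +0.5192  +0.1154  +0.0577  -0.0962]
  T[1,:] = [+0.2957  +0.0000  -0.2174  +0.0435  -0.2348]
  T[2,:] = [+0.2500  +0.6167  +0.0000  -0.0500  -0.2333]
  T[3,:] = [-0.1087  -0.4565  +0.0870  +0.0000  +0.1304]
  T[4,:] = [-0.2381  -0.3016  -0.3016  +0.3651  +0.0000]
|eigenvalues of T|: 0.6222, 0.3857, 0.3857, 0.0350, 0.0350.
spectral radius ρ = 0.6222; 0.6222 < 1, so it converges for any x₀.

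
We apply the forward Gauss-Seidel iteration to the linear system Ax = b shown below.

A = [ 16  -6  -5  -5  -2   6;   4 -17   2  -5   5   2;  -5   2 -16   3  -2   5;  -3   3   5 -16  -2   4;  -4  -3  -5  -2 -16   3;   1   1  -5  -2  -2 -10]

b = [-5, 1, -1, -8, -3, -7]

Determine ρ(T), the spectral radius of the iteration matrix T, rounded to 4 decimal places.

0.5261

Write A = D+L+U with D = diag(16, -17, -16, -16, -16, -10).
GS T = -(D+L)⁻¹U: row 0 first, T[0,3] = -(-5)/(16) = +0.3125; later rows by forward substitution.
  T[0,:] = [+0.0000, +0.3750, +0.3125, +0.3125, +0.1250, -0.3750]
  T[1,:] = [+0.0000, +0.0882, +0.1912, -0.2206, +0.3235, +0.0294]
  T[2,:] = [+0.0000, -0.1062, -0.0738, +0.0623, -0.1236, +0.4334]
  T[3,:] = [+0.0000, -0.0869, -0.0458, -0.0805, -0.1264, +0.4613]
  T[4,:] = [+0.0000, -0.0663, -0.0852, -0.0462, -0.0375, +0.0827]
  T[5,:] = [+0.0000, +0.1300, +0.1134, +0.0034, +0.1394, -0.3600]
|λ(T)| sorted: 0.5261, 0.1143, 0.1143, 0.0531, 0.0531, 0.0000.
ρ(T) = max|λ| = 0.5261; 0.5261 < 1: convergent.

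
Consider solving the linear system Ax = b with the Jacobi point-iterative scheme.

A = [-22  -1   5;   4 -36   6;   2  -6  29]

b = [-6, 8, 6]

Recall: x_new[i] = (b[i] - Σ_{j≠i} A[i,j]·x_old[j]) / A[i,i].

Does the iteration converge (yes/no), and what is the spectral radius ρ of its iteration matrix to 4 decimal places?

yes, ρ = 0.2046

Write A = D+L+U with D = diag(-22, -36, 29).
Jacobi: T = -D⁻¹(L+U), T[1,2] = -(6)/(-36) = +0.1667; T[1,1] = 0.
  T[0,:] = [+0.0000  -0.0455  +0.2273]
  T[1,:] = [+0.1111  +0.0000  +0.1667]
  T[2,:] = [-0.0690  +0.2069  +0.0000]
eigenvalue magnitudes: 0.2046, 0.1676, 0.1676.
ρ(T) = max|λ| = 0.2046; 0.2046 < 1: convergent.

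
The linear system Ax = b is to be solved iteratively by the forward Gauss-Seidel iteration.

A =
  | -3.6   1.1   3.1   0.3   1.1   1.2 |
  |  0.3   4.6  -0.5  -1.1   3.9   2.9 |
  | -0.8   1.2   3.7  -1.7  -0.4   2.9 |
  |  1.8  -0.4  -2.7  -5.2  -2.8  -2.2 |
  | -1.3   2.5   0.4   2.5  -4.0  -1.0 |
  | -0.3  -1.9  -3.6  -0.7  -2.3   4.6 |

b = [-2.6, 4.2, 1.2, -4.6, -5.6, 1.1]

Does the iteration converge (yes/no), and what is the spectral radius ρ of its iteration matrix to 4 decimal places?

no, ρ = 1.5781

Write A = D+L+U with D = diag(-3.6, 4.6, 3.7, -5.2, -4, 4.6).
GS T = -(D+L)⁻¹U: row 0 first, T[0,1] = -(1.1)/(-3.6) = +0.3056; later rows by forward substitution.
  T[0,:] = [+0.0000  +0.3056  +0.8611  +0.0833  +0.3056  +0.3333]
  T[1,:] = [+0.0000  -0.0199  +0.0525  +0.2337  -0.8678  -0.6522]
  T[2,:] = [+0.0000  +0.0725  +0.1691  +0.4017  +0.4556  -0.5002]
  T[3,:] = [+0.0000  +0.0696  +0.2062  -0.1977  -0.6025  +0.0022]
  T[4,:] = [+0.0000  -0.0610  -0.1012  +0.0356  -0.9727  -0.8146]
  T[5,:] = [+0.0000  +0.0486  +0.1910  +0.4040  -0.5599  -1.0461]
|roots of det(T-λI)|: 1.5781, 0.6585, 0.1473, 0.0296, 0.0296, 0.0000.
spectral radius ρ = 1.5781; 1.5781 > 1: divergent.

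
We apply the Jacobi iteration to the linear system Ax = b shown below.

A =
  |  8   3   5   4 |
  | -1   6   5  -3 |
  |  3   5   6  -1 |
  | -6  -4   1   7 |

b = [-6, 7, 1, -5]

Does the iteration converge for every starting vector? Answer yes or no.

Diagonal D = diag(8, 6, 6, 7); L, U strict lower/upper.
T_J = -D⁻¹(L+U): T[3,0] = -(-6)/(7) = +0.8571; T[3,3] = 0.
  T[0,:] = [+0.0000 -0.3750 -0.6250 -0.5000]
  T[1,:] = [+0.1667 +0.0000 -0.8333 +0.5000]
  T[2,:] = [-0.5000 -0.8333 +0.0000 +0.1667]
  T[3,:] = [+0.8571 +0.5714 -0.1429 +0.0000]
|λ(T)| sorted: 1.1718, 0.8520, 0.5683, 0.5683.
ρ = 1.1718; 1.1718 > 1: divergent.

no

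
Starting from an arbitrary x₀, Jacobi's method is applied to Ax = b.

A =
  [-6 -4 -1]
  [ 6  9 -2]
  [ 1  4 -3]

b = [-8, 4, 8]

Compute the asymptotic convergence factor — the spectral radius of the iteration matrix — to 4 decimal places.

A = D + L + U where D = diag(-6, 9, -3).
Jacobi: T = -D⁻¹(L+U), T[0,2] = -(-1)/(-6) = -0.1667; T[0,0] = 0.
  T[0,:] = [+0.0000  -0.6667  -0.1667]
  T[1,:] = [-0.6667  +0.0000  +0.2222]
  T[2,:] = [+0.3333  +1.3333  +0.0000]
eigenvalue magnitudes: 0.8921, 0.7432, 0.1490.
ρ(T) = max|λ| = 0.8921; 0.8921 < 1 ⇒ converges.

0.8921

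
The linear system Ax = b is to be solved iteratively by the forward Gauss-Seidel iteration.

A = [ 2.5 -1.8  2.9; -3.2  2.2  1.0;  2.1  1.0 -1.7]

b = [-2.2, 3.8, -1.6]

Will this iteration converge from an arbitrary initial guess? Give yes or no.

no

Split A = D + L + U, D = diag(2.5, 2.2, -1.7).
GS T = -(D+L)⁻¹U: row 0 first, T[0,2] = -(2.9)/(2.5) = -1.1600; later rows by forward substitution.
  T[0,:] = [+0.0000 +0.7200 -1.1600]
  T[1,:] = [+0.0000 +1.0473 -2.1418]
  T[2,:] = [+0.0000 +1.5055 -2.6928]
moduli |λ_i(T)| = 1.3450, 0.3006, 0.0000.
ρ = 1.3450; 1.3450 > 1 ⇒ diverges.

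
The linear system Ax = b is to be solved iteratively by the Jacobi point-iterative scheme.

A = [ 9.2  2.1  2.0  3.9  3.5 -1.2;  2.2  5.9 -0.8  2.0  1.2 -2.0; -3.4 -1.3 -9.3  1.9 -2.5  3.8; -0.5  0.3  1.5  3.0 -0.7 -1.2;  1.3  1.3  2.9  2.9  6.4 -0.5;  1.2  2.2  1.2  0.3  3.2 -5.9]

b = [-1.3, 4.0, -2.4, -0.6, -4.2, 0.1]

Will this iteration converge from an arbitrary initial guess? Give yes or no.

Write A = D+L+U with D = diag(9.2, 5.9, -9.3, 3, 6.4, -5.9).
T_J = -D⁻¹(L+U): T[3,2] = -(1.5)/(3) = -0.5000; T[3,3] = 0.
  T[0,:] = [+0.0000 -0.2283 -0.2174 -0.4239 -0.3804 +0.1304]
  T[1,:] = [-0.3729 +0.0000 +0.1356 -0.3390 -0.2034 +0.3390]
  T[2,:] = [-0.3656 -0.1398 +0.0000 +0.2043 -0.2688 +0.4086]
  T[3,:] = [+0.1667 -0.1000 -0.5000 +0.0000 +0.2333 +0.4000]
  T[4,:] = [-0.2031 -0.2031 -0.4531 -0.4531 +0.0000 +0.0781]
  T[5,:] = [+0.2034 +0.3729 +0.2034 +0.0508 +0.5424 +0.0000]
|eigenvalues of T|: 1.1528, 0.6650, 0.6650, 0.3694, 0.3694, 0.0080.
spectral radius ρ = 1.1528; 1.1528 > 1, so it fails to converge.

no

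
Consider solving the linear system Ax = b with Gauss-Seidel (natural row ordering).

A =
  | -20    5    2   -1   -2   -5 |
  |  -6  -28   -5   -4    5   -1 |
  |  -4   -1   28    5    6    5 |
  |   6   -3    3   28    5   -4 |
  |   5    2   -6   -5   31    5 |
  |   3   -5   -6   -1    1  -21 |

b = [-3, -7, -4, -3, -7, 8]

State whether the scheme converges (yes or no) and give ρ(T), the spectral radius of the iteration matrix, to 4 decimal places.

yes, ρ = 0.1811

A = D + L + U where D = diag(-20, -28, 28, 28, 31, -21).
T_GS = -(D+L)⁻¹U: row 0 first, T[0,5] = -(-5)/(-20) = -0.2500; later rows by forward substitution.
  T[0,:] = [+0.0000, +0.2500, +0.1000, -0.0500, -0.1000, -0.2500]
  T[1,:] = [+0.0000, -0.0536, -0.2000, -0.1321, +0.2000, +0.0179]
  T[2,:] = [+0.0000, +0.0338, +0.0071, -0.1904, -0.2214, -0.2136]
  T[3,:] = [+0.0000, -0.0629, -0.0436, +0.0170, -0.1120, +0.2212]
  T[4,:] = [+0.0000, -0.0405, -0.0089, -0.0175, -0.0577, -0.1278]
  T[5,:] = [+0.0000, +0.0399, +0.0615, +0.0771, +0.0039, +0.0045]
eigenvalue magnitudes: 0.1811, 0.1337, 0.1337, 0.1029, 0.0985, 0.0000.
ρ(T) = max|λ| = 0.1811; 0.1811 < 1: convergent.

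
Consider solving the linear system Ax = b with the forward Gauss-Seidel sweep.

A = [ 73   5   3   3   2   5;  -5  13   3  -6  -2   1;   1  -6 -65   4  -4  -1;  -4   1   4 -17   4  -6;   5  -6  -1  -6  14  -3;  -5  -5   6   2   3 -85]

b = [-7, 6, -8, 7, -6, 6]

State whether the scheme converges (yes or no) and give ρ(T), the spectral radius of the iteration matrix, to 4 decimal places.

Write A = D+L+U with D = diag(73, 13, -65, -17, 14, -85).
T_GS = -(D+L)⁻¹U: row 0 first, T[0,5] = -(5)/(73) = -0.0685; later rows by forward substitution.
  T[0,:] = [+0.0000  -0.0685  -0.0411  -0.0411  -0.0274  -0.0685]
  T[1,:] = [+0.0000  -0.0263  -0.2466  +0.4457  +0.1433  -0.1033]
  T[2,:] = [+0.0000  +0.0014  +0.0221  +0.0198  -0.0752  -0.0069]
  T[3,:] = [+0.0000  +0.0149  +0.0004  +0.0405  +0.2325  -0.3445]
  T[4,:] = [+0.0000  +0.0197  -0.0893  +0.2245  +0.1655  +0.0463]
  T[5,:] = [+0.0000  +0.0067  +0.0153  -0.0135  -0.0008  +0.0031]
moduli |λ_i(T)| = 0.3765, 0.1920, 0.0499, 0.0499, 0.0160, 0.0000.
spectral radius ρ = 0.3765; 0.3765 < 1: convergent.

yes, ρ = 0.3765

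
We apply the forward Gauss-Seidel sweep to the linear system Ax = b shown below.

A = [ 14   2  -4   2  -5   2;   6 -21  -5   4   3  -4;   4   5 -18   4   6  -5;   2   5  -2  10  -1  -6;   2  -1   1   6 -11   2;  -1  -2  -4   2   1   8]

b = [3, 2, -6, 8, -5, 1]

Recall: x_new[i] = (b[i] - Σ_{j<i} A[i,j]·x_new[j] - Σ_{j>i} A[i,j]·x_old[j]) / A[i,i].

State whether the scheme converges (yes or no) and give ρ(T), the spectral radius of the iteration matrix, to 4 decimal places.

Let D = diag(14, -21, -18, 10, -11, 8); L, U the strict triangles.
T_GS = -(D+L)⁻¹U: row 0 first, T[0,3] = -(2)/(14) = -0.1429; later rows by forward substitution.
  T[0,:] = [+0.0000, -0.1429, +0.2857, -0.1429, +0.3571, -0.1429]
  T[1,:] = [+0.0000, -0.0408, -0.1565, +0.1497, +0.2449, -0.2313]
  T[2,:] = [+0.0000, -0.0431, +0.0200, +0.2320, +0.4807, -0.3738]
  T[3,:] = [+0.0000, +0.0404, +0.0251, +0.0002, +0.0023, +0.6695]
  T[4,:] = [+0.0000, -0.0042, +0.0817, -0.0184, +0.0876, +0.5081]
  T[5,:] = [+0.0000, -0.0592, -0.0099, +0.1378, +0.3347, -0.4934]
moduli |λ_i(T)| = 0.8746, 0.4155, 0.0802, 0.0802, 0.0074, 0.0000.
ρ(T) = max|λ| = 0.8746; 0.8746 < 1 ⇒ converges.

yes, ρ = 0.8746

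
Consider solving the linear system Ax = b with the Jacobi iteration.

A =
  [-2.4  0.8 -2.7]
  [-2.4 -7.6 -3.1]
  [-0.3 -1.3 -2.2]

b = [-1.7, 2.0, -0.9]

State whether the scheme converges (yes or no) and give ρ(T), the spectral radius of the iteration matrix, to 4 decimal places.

Write A = D+L+U with D = diag(-2.4, -7.6, -2.2).
Jacobi T = -D⁻¹(L+U): T[0,1] = -(0.8)/(-2.4) = +0.3333; T[0,0] = 0.
  T[0,:] = [+0.0000, +0.3333, -1.1250]
  T[1,:] = [-0.3158, +0.0000, -0.4079]
  T[2,:] = [-0.1364, -0.5909, +0.0000]
|eigenvalues of T|: 0.7401, 0.5085, 0.5085.
spectral radius ρ = 0.7401; 0.7401 < 1, so it converges for any x₀.

yes, ρ = 0.7401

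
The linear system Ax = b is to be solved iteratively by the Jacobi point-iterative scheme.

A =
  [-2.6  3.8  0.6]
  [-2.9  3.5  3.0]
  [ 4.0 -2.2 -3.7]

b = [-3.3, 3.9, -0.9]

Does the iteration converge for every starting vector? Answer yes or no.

Let D = diag(-2.6, 3.5, -3.7); L, U the strict triangles.
Jacobi: T = -D⁻¹(L+U), T[0,2] = -(0.6)/(-2.6) = +0.2308; T[0,0] = 0.
  T[0,:] = [+0.0000, +1.4615, +0.2308]
  T[1,:] = [+0.8286, +0.0000, -0.8571]
  T[2,:] = [+1.0811, -0.5946, +0.0000]
moduli |λ_i(T)| = 1.6855, 0.9332, 0.9332.
ρ(T) = max|λ| = 1.6855; 1.6855 > 1: divergent.

no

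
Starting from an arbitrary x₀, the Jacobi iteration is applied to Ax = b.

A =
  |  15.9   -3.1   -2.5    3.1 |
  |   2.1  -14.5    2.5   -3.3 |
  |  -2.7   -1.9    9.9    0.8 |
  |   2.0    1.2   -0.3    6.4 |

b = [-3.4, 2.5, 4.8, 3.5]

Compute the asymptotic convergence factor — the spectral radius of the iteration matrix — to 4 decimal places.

0.5219

Let D = diag(15.9, -14.5, 9.9, 6.4); L, U the strict triangles.
Jacobi T = -D⁻¹(L+U): T[0,3] = -(3.1)/(15.9) = -0.1950; T[0,0] = 0.
  T[0,:] = [+0.0000  +0.1950  +0.1572  -0.1950]
  T[1,:] = [+0.1448  +0.0000  +0.1724  -0.2276]
  T[2,:] = [+0.2727  +0.1919  +0.0000  -0.0808]
  T[3,:] = [-0.3125  -0.1875  +0.0469  +0.0000]
eigenvalue magnitudes: 0.5219, 0.3135, 0.1926, 0.0158.
ρ(T) = max|λ| = 0.5219; 0.5219 < 1 ⇒ converges.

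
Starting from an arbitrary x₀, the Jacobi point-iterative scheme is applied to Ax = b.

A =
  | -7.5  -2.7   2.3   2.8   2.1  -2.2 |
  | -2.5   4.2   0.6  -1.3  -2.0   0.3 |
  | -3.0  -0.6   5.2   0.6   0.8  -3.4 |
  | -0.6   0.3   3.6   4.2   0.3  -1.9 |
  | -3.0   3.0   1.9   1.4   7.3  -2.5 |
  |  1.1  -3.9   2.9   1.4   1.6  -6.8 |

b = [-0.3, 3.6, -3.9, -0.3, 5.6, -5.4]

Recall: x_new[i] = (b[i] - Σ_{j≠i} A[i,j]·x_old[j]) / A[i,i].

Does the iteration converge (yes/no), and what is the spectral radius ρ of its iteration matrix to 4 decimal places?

Write A = D+L+U with D = diag(-7.5, 4.2, 5.2, 4.2, 7.3, -6.8).
Jacobi T = -D⁻¹(L+U): T[2,4] = -(0.8)/(5.2) = -0.1538; T[2,2] = 0.
  T[0,:] = [+0.0000 -0.3600 +0.3067 +0.3733 +0.2800 -0.2933]
  T[1,:] = [+0.5952 +0.0000 -0.1429 +0.3095 +0.4762 -0.0714]
  T[2,:] = [+0.5769 +0.1154 +0.0000 -0.1154 -0.1538 +0.6538]
  T[3,:] = [+0.1429 -0.0714 -0.8571 +0.0000 -0.0714 +0.4524]
  T[4,:] = [+0.4110 -0.4110 -0.2603 -0.1918 +0.0000 +0.3425]
  T[5,:] = [+0.1618 -0.5735 +0.4265 +0.2059 +0.2353 +0.0000]
|eigenvalues of T|: 1.2132, 0.7141, 0.7141, 0.5975, 0.1601, 0.1601.
ρ(T) = max|λ| = 1.2132; 1.2132 > 1 ⇒ diverges.

no, ρ = 1.2132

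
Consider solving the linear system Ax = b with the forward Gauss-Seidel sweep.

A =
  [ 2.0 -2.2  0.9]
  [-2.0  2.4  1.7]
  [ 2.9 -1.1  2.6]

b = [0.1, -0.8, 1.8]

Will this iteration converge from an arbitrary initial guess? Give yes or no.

Write A = D+L+U with D = diag(2, 2.4, 2.6).
T_GS = -(D+L)⁻¹U: row 0 first, T[0,2] = -(0.9)/(2) = -0.4500; later rows by forward substitution.
  T[0,:] = [+0.0000 +1.1000 -0.4500]
  T[1,:] = [+0.0000 +0.9167 -1.0833]
  T[2,:] = [+0.0000 -0.8391 +0.0436]
|λ(T)| sorted: 1.5287, 0.5685, 0.0000.
spectral radius ρ = 1.5287; 1.5287 > 1, so it fails to converge.

no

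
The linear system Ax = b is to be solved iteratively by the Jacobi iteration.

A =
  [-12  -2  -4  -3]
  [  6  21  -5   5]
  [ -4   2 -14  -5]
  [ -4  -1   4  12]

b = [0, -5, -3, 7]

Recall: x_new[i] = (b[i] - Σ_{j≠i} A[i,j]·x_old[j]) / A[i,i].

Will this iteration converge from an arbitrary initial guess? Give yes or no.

yes

Write A = D+L+U with D = diag(-12, 21, -14, 12).
Jacobi T = -D⁻¹(L+U): T[2,0] = -(-4)/(-14) = -0.2857; T[2,2] = 0.
  T[0,:] = [+0.0000, -0.1667, -0.3333, -0.2500]
  T[1,:] = [-0.2857, +0.0000, +0.2381, -0.2381]
  T[2,:] = [-0.2857, +0.1429, +0.0000, -0.3571]
  T[3,:] = [+0.3333, +0.0833, -0.3333, +0.0000]
|eigenvalues of T|: 0.5704, 0.2464, 0.2464, 0.1882.
ρ = 0.5704; 0.5704 < 1, so it converges for any x₀.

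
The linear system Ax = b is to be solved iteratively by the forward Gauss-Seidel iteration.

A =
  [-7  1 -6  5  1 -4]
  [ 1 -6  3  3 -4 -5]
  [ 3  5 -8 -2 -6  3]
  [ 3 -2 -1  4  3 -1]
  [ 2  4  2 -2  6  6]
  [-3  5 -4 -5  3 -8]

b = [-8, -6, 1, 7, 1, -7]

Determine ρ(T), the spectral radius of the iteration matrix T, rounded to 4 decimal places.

1.3412

Split A = D + L + U, D = diag(-7, -6, -8, 4, 6, -8).
GS T = -(D+L)⁻¹U: row 0 first, T[0,1] = -(1)/(-7) = +0.1429; later rows by forward substitution.
  T[0,:] = [+0.0000 +0.1429 -0.8571 +0.7143 +0.1429 -0.5714]
  T[1,:] = [+0.0000 +0.0238 +0.3571 +0.6190 -0.6429 -0.9286]
  T[2,:] = [+0.0000 +0.0685 -0.0982 +0.4048 -1.0982 -0.4196]
  T[3,:] = [+0.0000 -0.0781 +0.7969 -0.1250 -1.4531 +0.1094]
  T[4,:] = [+0.0000 -0.1124 +0.3460 -0.8274 +0.2626 -0.0141]
  T[5,:] = [+0.0000 -0.0662 +0.2254 -0.3155 +1.1004 -0.2299]
|eigenvalues of T|: 1.3412, 0.9249, 0.5528, 0.5528, 0.0132, 0.0000.
ρ = 1.3412; 1.3412 > 1: divergent.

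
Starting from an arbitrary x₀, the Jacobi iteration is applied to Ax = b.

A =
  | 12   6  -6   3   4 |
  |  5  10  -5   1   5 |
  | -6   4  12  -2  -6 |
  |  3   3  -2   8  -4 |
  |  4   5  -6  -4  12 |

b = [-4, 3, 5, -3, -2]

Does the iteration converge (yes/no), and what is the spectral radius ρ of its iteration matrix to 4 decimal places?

no, ρ = 1.1512

A = D + L + U where D = diag(12, 10, 12, 8, 12).
Jacobi T = -D⁻¹(L+U): T[3,4] = -(-4)/(8) = +0.5000; T[3,3] = 0.
  T[0,:] = [+0.0000 -0.5000 +0.5000 -0.2500 -0.3333]
  T[1,:] = [-0.5000 +0.0000 +0.5000 -0.1000 -0.5000]
  T[2,:] = [+0.5000 -0.3333 +0.0000 +0.1667 +0.5000]
  T[3,:] = [-0.3750 -0.3750 +0.2500 +0.0000 +0.5000]
  T[4,:] = [-0.3333 -0.4167 +0.5000 +0.3333 +0.0000]
moduli |λ_i(T)| = 1.1512, 0.8307, 0.5393, 0.3873, 0.1685.
ρ = 1.1512; 1.1512 > 1, so it fails to converge.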